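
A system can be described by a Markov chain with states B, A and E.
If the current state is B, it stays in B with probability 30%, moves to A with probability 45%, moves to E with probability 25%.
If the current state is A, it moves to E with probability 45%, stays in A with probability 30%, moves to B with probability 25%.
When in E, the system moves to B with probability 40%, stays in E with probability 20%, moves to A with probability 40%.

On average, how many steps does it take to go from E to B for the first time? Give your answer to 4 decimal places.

2.8947

Let t(s) be the expected number of steps to first reach B from state s, with t(B) = 0. Conditioning on the first step:
t(A) = 1 + 0.3·t(A) + 0.45·t(E)
t(E) = 1 + 0.4·t(A) + 0.2·t(E)
Solving: t(A) = 3.2895, t(E) = 2.8947.
Expected steps from E to B: 2.8947.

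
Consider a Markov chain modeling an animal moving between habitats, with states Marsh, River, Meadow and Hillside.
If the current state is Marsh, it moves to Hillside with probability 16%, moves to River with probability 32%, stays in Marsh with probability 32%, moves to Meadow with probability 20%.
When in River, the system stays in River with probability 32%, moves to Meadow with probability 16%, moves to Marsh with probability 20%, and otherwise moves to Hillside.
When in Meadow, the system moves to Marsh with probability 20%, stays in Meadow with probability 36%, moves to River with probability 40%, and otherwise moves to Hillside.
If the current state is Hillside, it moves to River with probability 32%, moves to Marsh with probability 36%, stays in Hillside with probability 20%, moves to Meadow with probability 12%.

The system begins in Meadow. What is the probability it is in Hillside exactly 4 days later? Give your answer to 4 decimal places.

0.1969

Propagate the distribution vector 4 days from Meadow.
After 0 days: (0.0000, 0.0000, 1.0000, 0.0000)
After 1 day: (0.2000, 0.4000, 0.3600, 0.0400)
After 2 days: (0.2304, 0.3488, 0.2384, 0.1824)
After 3 days: (0.2568, 0.3391, 0.2096, 0.1945)
After 4 days: (0.2619, 0.3368, 0.2044, 0.1969)
P(in Hillside after 4 days) = 0.1969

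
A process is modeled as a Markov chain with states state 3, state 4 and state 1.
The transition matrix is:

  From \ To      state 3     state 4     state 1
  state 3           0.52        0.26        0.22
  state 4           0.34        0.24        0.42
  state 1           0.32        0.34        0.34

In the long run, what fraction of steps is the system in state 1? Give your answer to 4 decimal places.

0.3135

Let the stationary distribution be π with π = πP and π_1 + π_2 + π_3 = 1.
π_1 = 0.52·π_1 + 0.34·π_2 + 0.32·π_3
π_2 = 0.26·π_1 + 0.24·π_2 + 0.34·π_3
Solving with the normalization constraint gives π = (0.4070, 0.2795, 0.3135).
So the stationary probability of state 1 is 0.3135.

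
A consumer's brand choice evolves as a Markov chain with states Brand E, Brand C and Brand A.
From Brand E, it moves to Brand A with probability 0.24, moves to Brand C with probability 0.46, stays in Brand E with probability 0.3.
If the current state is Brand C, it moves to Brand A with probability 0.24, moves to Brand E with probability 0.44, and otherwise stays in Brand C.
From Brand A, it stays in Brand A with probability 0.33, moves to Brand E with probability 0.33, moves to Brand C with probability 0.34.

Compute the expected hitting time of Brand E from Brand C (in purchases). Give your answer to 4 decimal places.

Let t(s) be the expected number of purchases to first reach Brand E from state s, with t(Brand E) = 0. Conditioning on the first purchase:
t(Brand C) = 1 + 0.32·t(Brand C) + 0.24·t(Brand A)
t(Brand A) = 1 + 0.34·t(Brand C) + 0.33·t(Brand A)
Solving: t(Brand C) = 2.4332, t(Brand A) = 2.7273.
Expected purchases from Brand C to Brand E: 2.4332.

2.4332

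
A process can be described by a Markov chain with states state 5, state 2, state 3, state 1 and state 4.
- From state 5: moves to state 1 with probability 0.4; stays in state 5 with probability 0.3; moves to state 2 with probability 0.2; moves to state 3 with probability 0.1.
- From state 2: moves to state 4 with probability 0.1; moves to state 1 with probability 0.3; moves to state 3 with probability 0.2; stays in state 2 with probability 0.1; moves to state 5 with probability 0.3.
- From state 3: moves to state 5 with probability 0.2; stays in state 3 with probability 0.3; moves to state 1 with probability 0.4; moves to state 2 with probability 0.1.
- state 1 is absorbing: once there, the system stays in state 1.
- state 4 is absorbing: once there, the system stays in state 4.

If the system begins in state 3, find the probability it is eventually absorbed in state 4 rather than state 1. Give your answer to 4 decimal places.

0.0309

Let h(s) be the probability of absorption at state 4 starting from transient state s. Then h(state 4) = 1 and h(state 1) = 0. By first-step analysis:
h(state 5) = 0.3·h(state 5) + 0.2·h(state 2) + 0.1·h(state 3) + 0.4·0
h(state 2) = 0.3·h(state 5) + 0.1·h(state 2) + 0.2·h(state 3) + 0.3·0 + 0.1·1
h(state 3) = 0.2·h(state 5) + 0.1·h(state 2) + 0.3·h(state 3) + 0.4·0
Solving: h(state 5) = 0.0421, h(state 2) = 0.1320, h(state 3) = 0.0309.
Starting from state 3, the probability is 0.0309.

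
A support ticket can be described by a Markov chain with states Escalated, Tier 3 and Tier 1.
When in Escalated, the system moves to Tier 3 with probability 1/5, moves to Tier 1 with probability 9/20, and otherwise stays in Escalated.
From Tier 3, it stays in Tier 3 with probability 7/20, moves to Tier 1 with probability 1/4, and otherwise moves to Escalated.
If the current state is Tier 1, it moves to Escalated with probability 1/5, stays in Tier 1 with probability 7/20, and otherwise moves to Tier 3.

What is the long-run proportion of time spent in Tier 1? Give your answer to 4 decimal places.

Let the stationary distribution be π with π = πP and π_1 + π_2 + π_3 = 1.
π_1 = 0.35·π_1 + 0.4·π_2 + 0.2·π_3
π_2 = 0.2·π_1 + 0.35·π_2 + 0.45·π_3
Solving with the normalization constraint gives π = (0.3147, 0.3376, 0.3477).
So the stationary probability of Tier 1 is 0.3477.

0.3477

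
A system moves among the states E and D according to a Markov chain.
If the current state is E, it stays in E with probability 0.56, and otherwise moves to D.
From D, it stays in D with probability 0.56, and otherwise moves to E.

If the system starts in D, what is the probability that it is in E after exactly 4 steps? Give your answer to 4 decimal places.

0.4999

Propagate the distribution vector 4 steps from D.
After 0 steps: (0.0000, 1.0000)
After 1 step: (0.4400, 0.5600)
After 2 steps: (0.4928, 0.5072)
After 3 steps: (0.4991, 0.5009)
After 4 steps: (0.4999, 0.5001)
P(in E after 4 steps) = 0.4999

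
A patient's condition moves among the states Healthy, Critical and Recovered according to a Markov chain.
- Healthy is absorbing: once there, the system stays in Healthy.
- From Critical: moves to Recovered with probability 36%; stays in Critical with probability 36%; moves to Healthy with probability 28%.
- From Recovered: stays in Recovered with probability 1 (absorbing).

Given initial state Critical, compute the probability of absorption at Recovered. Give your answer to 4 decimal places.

Let h(s) be the probability of absorption at Recovered starting from transient state s. Then h(Recovered) = 1 and h(Healthy) = 0. By first-step analysis:
h(Critical) = 0.28·0 + 0.36·h(Critical) + 0.36·1
Solving: h(Critical) = 0.5625.
Starting from Critical, the probability is 0.5625.

0.5625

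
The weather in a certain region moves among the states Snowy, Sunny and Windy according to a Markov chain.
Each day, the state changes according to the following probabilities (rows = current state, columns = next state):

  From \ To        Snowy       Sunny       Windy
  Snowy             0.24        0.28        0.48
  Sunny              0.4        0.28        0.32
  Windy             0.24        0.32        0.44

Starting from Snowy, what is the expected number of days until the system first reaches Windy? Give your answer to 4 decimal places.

Let t(s) be the expected number of days to first reach Windy from state s, with t(Windy) = 0. Conditioning on the first day:
t(Snowy) = 1 + 0.24·t(Snowy) + 0.28·t(Sunny)
t(Sunny) = 1 + 0.4·t(Snowy) + 0.28·t(Sunny)
Solving: t(Snowy) = 2.2978, t(Sunny) = 2.6654.
Expected days from Snowy to Windy: 2.2978.

2.2978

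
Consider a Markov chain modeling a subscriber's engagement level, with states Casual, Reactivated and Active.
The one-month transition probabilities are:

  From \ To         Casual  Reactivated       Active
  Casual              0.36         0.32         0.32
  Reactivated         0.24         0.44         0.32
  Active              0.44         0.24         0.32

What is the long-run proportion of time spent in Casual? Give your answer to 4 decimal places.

Let the stationary distribution be π with π = πP and π_1 + π_2 + π_3 = 1.
π_1 = 0.36·π_1 + 0.24·π_2 + 0.44·π_3
π_2 = 0.32·π_1 + 0.44·π_2 + 0.24·π_3
Solving with the normalization constraint gives π = (0.3455, 0.3345, 0.3200).
So the stationary probability of Casual is 0.3455.

0.3455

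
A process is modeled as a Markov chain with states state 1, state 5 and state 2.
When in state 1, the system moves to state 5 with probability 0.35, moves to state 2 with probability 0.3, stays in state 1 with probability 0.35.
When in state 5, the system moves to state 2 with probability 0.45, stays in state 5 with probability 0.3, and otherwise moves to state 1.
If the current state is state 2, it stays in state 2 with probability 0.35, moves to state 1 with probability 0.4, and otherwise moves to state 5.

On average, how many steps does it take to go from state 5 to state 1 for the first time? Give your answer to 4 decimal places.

3.2117

Let t(s) be the expected number of steps to first reach state 1 from state s, with t(state 1) = 0. Conditioning on the first step:
t(state 5) = 1 + 0.3·t(state 5) + 0.45·t(state 2)
t(state 2) = 1 + 0.25·t(state 5) + 0.35·t(state 2)
Solving: t(state 5) = 3.2117, t(state 2) = 2.7737.
Expected steps from state 5 to state 1: 3.2117.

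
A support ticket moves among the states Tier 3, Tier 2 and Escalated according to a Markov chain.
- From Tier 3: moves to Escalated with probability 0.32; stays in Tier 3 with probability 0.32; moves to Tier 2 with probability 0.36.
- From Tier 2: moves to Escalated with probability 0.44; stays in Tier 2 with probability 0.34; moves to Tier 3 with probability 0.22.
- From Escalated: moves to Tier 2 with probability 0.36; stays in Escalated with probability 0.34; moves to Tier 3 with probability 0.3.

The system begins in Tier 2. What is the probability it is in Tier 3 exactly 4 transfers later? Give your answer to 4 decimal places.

0.2773

Propagate the distribution vector 4 transfers from Tier 2.
After 0 transfers: (0.0000, 1.0000, 0.0000)
After 1 transfer: (0.2200, 0.3400, 0.4400)
After 2 transfers: (0.2772, 0.3532, 0.3696)
After 3 transfers: (0.2773, 0.3529, 0.3698)
After 4 transfers: (0.2773, 0.3529, 0.3697)
P(in Tier 3 after 4 transfers) = 0.2773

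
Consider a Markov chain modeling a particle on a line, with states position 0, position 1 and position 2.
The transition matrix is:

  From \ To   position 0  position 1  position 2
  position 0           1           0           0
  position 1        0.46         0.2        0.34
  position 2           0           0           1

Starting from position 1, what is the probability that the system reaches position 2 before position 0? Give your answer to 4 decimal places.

Let h(s) be the probability of absorption at position 2 starting from transient state s. Then h(position 2) = 1 and h(position 0) = 0. By first-step analysis:
h(position 1) = 0.46·0 + 0.2·h(position 1) + 0.34·1
Solving: h(position 1) = 0.4250.
Starting from position 1, the probability is 0.4250.

0.4250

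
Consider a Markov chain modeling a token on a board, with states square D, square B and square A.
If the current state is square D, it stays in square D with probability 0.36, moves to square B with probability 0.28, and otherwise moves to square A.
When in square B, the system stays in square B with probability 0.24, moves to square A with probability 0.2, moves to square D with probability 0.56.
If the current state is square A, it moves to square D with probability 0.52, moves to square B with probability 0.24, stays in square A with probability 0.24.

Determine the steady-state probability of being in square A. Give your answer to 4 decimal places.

Let the stationary distribution be π with π = πP and π_1 + π_2 + π_3 = 1.
π_1 = 0.36·π_1 + 0.56·π_2 + 0.52·π_3
π_2 = 0.28·π_1 + 0.24·π_2 + 0.24·π_3
Solving with the normalization constraint gives π = (0.4572, 0.2583, 0.2845).
So the stationary probability of square A is 0.2845.

0.2845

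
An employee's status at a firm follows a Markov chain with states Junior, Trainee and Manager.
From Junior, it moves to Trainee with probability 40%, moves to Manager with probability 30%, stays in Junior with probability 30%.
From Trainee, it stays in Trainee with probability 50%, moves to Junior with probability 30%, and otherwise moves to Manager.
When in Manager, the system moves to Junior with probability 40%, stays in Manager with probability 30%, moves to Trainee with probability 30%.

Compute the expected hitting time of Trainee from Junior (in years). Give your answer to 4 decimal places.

2.7027

Let t(s) be the expected number of years to first reach Trainee from state s, with t(Trainee) = 0. Conditioning on the first year:
t(Junior) = 1 + 0.3·t(Junior) + 0.3·t(Manager)
t(Manager) = 1 + 0.4·t(Junior) + 0.3·t(Manager)
Solving: t(Junior) = 2.7027, t(Manager) = 2.9730.
Expected years from Junior to Trainee: 2.7027.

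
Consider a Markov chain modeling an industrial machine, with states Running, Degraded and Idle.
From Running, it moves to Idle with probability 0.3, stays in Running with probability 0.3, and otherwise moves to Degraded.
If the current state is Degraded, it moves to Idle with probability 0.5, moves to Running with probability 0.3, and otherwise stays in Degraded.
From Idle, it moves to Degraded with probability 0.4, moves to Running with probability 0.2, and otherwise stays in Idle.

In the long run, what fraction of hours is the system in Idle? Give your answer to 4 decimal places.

Let the stationary distribution be π with π = πP and π_1 + π_2 + π_3 = 1.
π_1 = 0.3·π_1 + 0.3·π_2 + 0.2·π_3
π_2 = 0.4·π_1 + 0.2·π_2 + 0.4·π_3
Solving with the normalization constraint gives π = (0.2593, 0.3333, 0.4074).
So the stationary probability of Idle is 0.4074.

0.4074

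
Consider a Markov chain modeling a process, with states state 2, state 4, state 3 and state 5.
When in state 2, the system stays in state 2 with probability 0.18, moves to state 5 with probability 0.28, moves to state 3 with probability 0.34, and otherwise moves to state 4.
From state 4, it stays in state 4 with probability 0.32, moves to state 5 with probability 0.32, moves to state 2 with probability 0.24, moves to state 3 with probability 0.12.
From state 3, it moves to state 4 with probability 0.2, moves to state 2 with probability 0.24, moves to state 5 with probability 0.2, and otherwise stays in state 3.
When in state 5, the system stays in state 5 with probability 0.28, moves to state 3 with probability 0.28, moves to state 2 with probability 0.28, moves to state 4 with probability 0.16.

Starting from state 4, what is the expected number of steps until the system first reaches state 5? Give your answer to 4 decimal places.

Let t(s) be the expected number of steps to first reach state 5 from state s, with t(state 5) = 0. Conditioning on the first step:
t(state 2) = 1 + 0.18·t(state 2) + 0.2·t(state 4) + 0.34·t(state 3)
t(state 4) = 1 + 0.24·t(state 2) + 0.32·t(state 4) + 0.12·t(state 3)
t(state 3) = 1 + 0.24·t(state 2) + 0.2·t(state 4) + 0.36·t(state 3)
Solving: t(state 2) = 3.7676, t(state 4) = 3.5195, t(state 3) = 4.0752.
Expected steps from state 4 to state 5: 3.5195.

3.5195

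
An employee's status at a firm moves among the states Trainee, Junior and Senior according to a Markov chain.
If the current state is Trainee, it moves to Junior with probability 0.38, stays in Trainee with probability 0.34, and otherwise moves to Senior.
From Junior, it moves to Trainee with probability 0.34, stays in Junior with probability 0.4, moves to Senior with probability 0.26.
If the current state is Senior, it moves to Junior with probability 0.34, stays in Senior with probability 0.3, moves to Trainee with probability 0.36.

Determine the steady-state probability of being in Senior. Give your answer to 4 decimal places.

Let the stationary distribution be π with π = πP and π_1 + π_2 + π_3 = 1.
π_1 = 0.34·π_1 + 0.34·π_2 + 0.36·π_3
π_2 = 0.38·π_1 + 0.4·π_2 + 0.34·π_3
Solving with the normalization constraint gives π = (0.3456, 0.3764, 0.2780).
So the stationary probability of Senior is 0.2780.

0.2780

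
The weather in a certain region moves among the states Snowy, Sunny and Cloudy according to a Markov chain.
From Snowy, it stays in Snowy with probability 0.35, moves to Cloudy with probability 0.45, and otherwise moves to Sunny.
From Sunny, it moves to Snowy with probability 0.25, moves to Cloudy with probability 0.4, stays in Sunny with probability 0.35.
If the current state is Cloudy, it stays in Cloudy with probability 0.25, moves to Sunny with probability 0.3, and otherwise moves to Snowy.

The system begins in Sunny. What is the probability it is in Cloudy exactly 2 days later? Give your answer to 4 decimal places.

0.3525

Sum over the intermediate state after 1 day:
P = P(Sunny→Snowy)·P(Snowy→Cloudy) + P(Sunny→Sunny)·P(Sunny→Cloudy) + P(Sunny→Cloudy)·P(Cloudy→Cloudy)
  = 0.25×0.45 + 0.35×0.4 + 0.4×0.25
  = 0.1125 + 0.1400 + 0.1000 = 0.3525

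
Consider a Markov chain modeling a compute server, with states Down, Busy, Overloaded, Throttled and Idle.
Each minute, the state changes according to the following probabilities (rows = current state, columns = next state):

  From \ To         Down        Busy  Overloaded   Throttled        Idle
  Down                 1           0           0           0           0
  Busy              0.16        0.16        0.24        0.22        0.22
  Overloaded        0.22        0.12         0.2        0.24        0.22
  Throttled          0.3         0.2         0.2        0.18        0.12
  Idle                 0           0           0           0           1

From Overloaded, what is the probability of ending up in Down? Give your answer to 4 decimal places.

Let h(s) be the probability of absorption at Down starting from transient state s. Then h(Down) = 1 and h(Idle) = 0. By first-step analysis:
h(Busy) = 0.16·1 + 0.16·h(Busy) + 0.24·h(Overloaded) + 0.22·h(Throttled) + 0.22·0
h(Overloaded) = 0.22·1 + 0.12·h(Busy) + 0.2·h(Overloaded) + 0.24·h(Throttled) + 0.22·0
h(Throttled) = 0.3·1 + 0.2·h(Busy) + 0.2·h(Overloaded) + 0.18·h(Throttled) + 0.12·0
Solving: h(Busy) = 0.5064, h(Overloaded) = 0.5371, h(Throttled) = 0.6204.
Starting from Overloaded, the probability is 0.5371.

0.5371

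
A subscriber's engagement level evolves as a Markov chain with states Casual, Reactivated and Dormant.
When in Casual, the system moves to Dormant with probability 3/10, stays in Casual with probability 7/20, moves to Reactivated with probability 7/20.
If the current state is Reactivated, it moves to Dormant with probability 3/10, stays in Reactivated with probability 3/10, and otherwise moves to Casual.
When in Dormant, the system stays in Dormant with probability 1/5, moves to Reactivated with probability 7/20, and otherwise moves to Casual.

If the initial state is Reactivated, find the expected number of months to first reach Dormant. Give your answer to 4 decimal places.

3.3333

Let t(s) be the expected number of months to first reach Dormant from state s, with t(Dormant) = 0. Conditioning on the first month:
t(Casual) = 1 + 0.35·t(Casual) + 0.35·t(Reactivated)
t(Reactivated) = 1 + 0.4·t(Casual) + 0.3·t(Reactivated)
Solving: t(Casual) = 3.3333, t(Reactivated) = 3.3333.
Expected months from Reactivated to Dormant: 3.3333.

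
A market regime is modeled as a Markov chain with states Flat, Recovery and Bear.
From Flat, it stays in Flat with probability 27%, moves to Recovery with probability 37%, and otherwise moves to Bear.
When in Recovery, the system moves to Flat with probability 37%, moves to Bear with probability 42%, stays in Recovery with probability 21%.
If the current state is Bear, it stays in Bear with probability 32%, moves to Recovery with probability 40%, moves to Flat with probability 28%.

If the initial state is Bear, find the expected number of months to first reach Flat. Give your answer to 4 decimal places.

Let t(s) be the expected number of months to first reach Flat from state s, with t(Flat) = 0. Conditioning on the first month:
t(Recovery) = 1 + 0.21·t(Recovery) + 0.42·t(Bear)
t(Bear) = 1 + 0.4·t(Recovery) + 0.32·t(Bear)
Solving: t(Recovery) = 2.9794, t(Bear) = 3.2232.
Expected months from Bear to Flat: 3.2232.

3.2232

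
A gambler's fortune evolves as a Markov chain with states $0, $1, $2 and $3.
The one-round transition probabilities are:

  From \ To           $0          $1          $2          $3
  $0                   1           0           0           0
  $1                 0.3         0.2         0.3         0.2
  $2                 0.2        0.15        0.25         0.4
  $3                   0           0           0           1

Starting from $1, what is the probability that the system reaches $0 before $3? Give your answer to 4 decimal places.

Let h(s) be the probability of absorption at $0 starting from transient state s. Then h($0) = 1 and h($3) = 0. By first-step analysis:
h($1) = 0.3·1 + 0.2·h($1) + 0.3·h($2) + 0.2·0
h($2) = 0.2·1 + 0.15·h($1) + 0.25·h($2) + 0.4·0
Solving: h($1) = 0.5135, h($2) = 0.3694.
Starting from $1, the probability is 0.5135.

0.5135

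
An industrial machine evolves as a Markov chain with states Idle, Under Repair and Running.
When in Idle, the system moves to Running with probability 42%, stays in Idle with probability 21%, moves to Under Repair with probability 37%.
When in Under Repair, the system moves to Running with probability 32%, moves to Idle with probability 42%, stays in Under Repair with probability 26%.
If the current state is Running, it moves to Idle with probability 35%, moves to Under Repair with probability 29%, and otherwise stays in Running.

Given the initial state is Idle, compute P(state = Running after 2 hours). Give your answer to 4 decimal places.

0.3578

Sum over the intermediate state after 1 hour:
P = P(Idle→Idle)·P(Idle→Running) + P(Idle→Under Repair)·P(Under Repair→Running) + P(Idle→Running)·P(Running→Running)
  = 0.21×0.42 + 0.37×0.32 + 0.42×0.36
  = 0.0882 + 0.1184 + 0.1512 = 0.3578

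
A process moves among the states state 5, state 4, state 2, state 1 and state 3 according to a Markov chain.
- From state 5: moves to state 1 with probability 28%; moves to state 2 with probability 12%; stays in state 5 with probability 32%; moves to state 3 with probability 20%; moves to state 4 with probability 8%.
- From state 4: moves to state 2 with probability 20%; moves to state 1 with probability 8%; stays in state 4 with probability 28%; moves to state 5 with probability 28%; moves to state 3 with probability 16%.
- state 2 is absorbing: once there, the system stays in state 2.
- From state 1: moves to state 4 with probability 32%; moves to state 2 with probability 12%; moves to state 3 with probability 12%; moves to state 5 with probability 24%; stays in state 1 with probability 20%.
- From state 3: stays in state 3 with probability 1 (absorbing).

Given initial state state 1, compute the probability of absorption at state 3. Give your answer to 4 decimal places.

0.5205

Let h(s) be the probability of absorption at state 3 starting from transient state s. Then h(state 3) = 1 and h(state 2) = 0. By first-step analysis:
h(state 5) = 0.32·h(state 5) + 0.08·h(state 4) + 0.12·0 + 0.28·h(state 1) + 0.2·1
h(state 4) = 0.28·h(state 5) + 0.28·h(state 4) + 0.2·0 + 0.08·h(state 1) + 0.16·1
h(state 1) = 0.24·h(state 5) + 0.32·h(state 4) + 0.12·0 + 0.2·h(state 1) + 0.12·1
Solving: h(state 5) = 0.5673, h(state 4) = 0.5007, h(state 1) = 0.5205.
Starting from state 1, the probability is 0.5205.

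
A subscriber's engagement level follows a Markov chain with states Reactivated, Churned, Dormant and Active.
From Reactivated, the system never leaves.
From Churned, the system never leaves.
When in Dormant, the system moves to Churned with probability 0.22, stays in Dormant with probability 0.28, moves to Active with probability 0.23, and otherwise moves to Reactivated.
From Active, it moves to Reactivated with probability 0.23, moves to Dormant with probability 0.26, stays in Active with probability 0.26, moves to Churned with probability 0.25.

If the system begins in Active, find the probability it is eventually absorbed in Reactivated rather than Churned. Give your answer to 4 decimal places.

0.4985

Let h(s) be the probability of absorption at Reactivated starting from transient state s. Then h(Reactivated) = 1 and h(Churned) = 0. By first-step analysis:
h(Dormant) = 0.27·1 + 0.22·0 + 0.28·h(Dormant) + 0.23·h(Active)
h(Active) = 0.23·1 + 0.25·0 + 0.26·h(Dormant) + 0.26·h(Active)
Solving: h(Dormant) = 0.5342, h(Active) = 0.4985.
Starting from Active, the probability is 0.4985.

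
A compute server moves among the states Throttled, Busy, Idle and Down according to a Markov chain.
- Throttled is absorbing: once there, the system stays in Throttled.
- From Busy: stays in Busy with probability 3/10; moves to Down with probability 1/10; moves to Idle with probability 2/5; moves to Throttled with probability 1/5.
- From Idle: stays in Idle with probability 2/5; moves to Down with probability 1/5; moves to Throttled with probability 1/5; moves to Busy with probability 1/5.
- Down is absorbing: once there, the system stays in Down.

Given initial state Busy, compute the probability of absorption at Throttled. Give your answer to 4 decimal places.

0.5882

Let h(s) be the probability of absorption at Throttled starting from transient state s. Then h(Throttled) = 1 and h(Down) = 0. By first-step analysis:
h(Busy) = 0.2·1 + 0.3·h(Busy) + 0.4·h(Idle) + 0.1·0
h(Idle) = 0.2·1 + 0.2·h(Busy) + 0.4·h(Idle) + 0.2·0
Solving: h(Busy) = 0.5882, h(Idle) = 0.5294.
Starting from Busy, the probability is 0.5882.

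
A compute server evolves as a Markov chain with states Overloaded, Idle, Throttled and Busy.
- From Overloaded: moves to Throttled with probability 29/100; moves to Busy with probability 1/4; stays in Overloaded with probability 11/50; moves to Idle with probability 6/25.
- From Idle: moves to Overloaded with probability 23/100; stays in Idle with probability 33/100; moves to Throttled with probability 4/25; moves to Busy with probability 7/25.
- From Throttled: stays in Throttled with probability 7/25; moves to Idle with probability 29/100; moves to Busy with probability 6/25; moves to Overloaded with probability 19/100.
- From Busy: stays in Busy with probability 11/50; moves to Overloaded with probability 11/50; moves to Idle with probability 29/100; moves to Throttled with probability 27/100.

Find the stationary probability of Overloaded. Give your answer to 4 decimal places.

Let the stationary distribution be π with π = πP and π_1 + π_2 + π_3 + π_4 = 1.
π_1 = 0.22·π_1 + 0.23·π_2 + 0.19·π_3 + 0.22·π_4
π_2 = 0.24·π_1 + 0.33·π_2 + 0.29·π_3 + 0.29·π_4
π_3 = 0.29·π_1 + 0.16·π_2 + 0.28·π_3 + 0.27·π_4
Solving with the normalization constraint gives π = (0.2156, 0.2909, 0.2448, 0.2488).
So the stationary probability of Overloaded is 0.2156.

0.2156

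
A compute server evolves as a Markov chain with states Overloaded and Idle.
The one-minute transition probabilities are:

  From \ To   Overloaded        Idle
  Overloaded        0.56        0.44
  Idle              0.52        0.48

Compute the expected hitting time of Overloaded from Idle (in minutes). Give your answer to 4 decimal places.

1.9231

Let t(s) be the expected number of minutes to first reach Overloaded from state s, with t(Overloaded) = 0. Conditioning on the first minute:
t(Idle) = 1 + 0.48·t(Idle)
Solving: t(Idle) = 1.9231.
Expected minutes from Idle to Overloaded: 1.9231.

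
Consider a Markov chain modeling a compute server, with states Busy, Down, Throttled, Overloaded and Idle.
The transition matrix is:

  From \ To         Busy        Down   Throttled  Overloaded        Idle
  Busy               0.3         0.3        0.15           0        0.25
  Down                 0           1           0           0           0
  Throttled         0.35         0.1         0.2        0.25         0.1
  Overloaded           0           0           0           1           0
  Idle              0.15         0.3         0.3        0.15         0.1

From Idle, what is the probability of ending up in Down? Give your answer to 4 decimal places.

Let h(s) be the probability of absorption at Down starting from transient state s. Then h(Down) = 1 and h(Overloaded) = 0. By first-step analysis:
h(Busy) = 0.3·h(Busy) + 0.3·1 + 0.15·h(Throttled) + 0.25·h(Idle)
h(Throttled) = 0.35·h(Busy) + 0.1·1 + 0.2·h(Throttled) + 0.25·0 + 0.1·h(Idle)
h(Idle) = 0.15·h(Busy) + 0.3·1 + 0.3·h(Throttled) + 0.15·0 + 0.1·h(Idle)
Solving: h(Busy) = 0.7753, h(Throttled) = 0.5447, h(Idle) = 0.6441.
Starting from Idle, the probability is 0.6441.

0.6441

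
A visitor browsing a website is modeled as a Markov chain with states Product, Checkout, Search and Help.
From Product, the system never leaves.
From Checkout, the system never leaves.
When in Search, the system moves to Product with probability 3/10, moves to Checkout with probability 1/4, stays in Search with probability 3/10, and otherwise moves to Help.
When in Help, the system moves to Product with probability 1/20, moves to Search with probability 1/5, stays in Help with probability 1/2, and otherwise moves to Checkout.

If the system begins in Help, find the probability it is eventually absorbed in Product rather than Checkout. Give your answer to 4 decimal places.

0.2969

Let h(s) be the probability of absorption at Product starting from transient state s. Then h(Product) = 1 and h(Checkout) = 0. By first-step analysis:
h(Search) = 0.3·1 + 0.25·0 + 0.3·h(Search) + 0.15·h(Help)
h(Help) = 0.05·1 + 0.25·0 + 0.2·h(Search) + 0.5·h(Help)
Solving: h(Search) = 0.4922, h(Help) = 0.2969.
Starting from Help, the probability is 0.2969.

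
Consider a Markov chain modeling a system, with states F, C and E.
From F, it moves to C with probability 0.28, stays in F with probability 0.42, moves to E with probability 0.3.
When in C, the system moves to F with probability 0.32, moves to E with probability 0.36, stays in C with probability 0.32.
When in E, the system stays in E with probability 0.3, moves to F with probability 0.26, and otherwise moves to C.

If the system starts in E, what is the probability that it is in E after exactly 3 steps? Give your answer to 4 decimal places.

0.3207

Propagate the distribution vector 3 steps from E.
After 0 steps: (0.0000, 0.0000, 1.0000)
After 1 step: (0.2600, 0.4400, 0.3000)
After 2 steps: (0.3280, 0.3456, 0.3264)
After 3 steps: (0.3332, 0.3460, 0.3207)
P(in E after 3 steps) = 0.3207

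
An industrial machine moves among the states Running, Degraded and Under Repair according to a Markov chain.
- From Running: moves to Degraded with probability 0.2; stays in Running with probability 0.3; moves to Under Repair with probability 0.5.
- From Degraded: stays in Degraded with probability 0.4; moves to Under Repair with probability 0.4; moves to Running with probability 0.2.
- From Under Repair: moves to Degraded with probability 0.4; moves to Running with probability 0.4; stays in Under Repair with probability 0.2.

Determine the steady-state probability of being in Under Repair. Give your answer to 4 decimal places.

0.3585

Let the stationary distribution be π with π = πP and π_1 + π_2 + π_3 = 1.
π_1 = 0.3·π_1 + 0.2·π_2 + 0.4·π_3
π_2 = 0.2·π_1 + 0.4·π_2 + 0.4·π_3
Solving with the normalization constraint gives π = (0.3019, 0.3396, 0.3585).
So the stationary probability of Under Repair is 0.3585.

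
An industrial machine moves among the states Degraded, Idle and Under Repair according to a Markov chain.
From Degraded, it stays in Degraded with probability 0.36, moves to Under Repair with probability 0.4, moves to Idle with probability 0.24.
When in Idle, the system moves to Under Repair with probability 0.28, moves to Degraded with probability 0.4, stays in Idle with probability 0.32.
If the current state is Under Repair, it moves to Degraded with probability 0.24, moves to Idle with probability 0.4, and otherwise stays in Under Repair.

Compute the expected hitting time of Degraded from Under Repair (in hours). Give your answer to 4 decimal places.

3.3416

Let t(s) be the expected number of hours to first reach Degraded from state s, with t(Degraded) = 0. Conditioning on the first hour:
t(Idle) = 1 + 0.32·t(Idle) + 0.28·t(Under Repair)
t(Under Repair) = 1 + 0.4·t(Idle) + 0.36·t(Under Repair)
Solving: t(Idle) = 2.8465, t(Under Repair) = 3.3416.
Expected hours from Under Repair to Degraded: 3.3416.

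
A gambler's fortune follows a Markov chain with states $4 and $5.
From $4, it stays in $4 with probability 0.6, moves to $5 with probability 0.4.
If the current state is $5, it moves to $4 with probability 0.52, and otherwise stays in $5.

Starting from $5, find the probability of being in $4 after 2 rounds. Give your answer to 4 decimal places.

0.5616

Sum over the intermediate state after 1 round:
P = P($5→$4)·P($4→$4) + P($5→$5)·P($5→$4)
  = 0.52×0.6 + 0.48×0.52
  = 0.3120 + 0.2496 = 0.5616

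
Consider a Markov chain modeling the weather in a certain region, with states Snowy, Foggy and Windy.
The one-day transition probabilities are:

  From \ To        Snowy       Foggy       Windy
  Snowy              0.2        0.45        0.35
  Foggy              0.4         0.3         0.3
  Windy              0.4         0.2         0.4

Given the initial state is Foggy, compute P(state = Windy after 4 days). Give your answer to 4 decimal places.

Propagate the distribution vector 4 days from Foggy.
After 0 days: (0.0000, 1.0000, 0.0000)
After 1 day: (0.4000, 0.3000, 0.3000)
After 2 days: (0.3200, 0.3300, 0.3500)
After 3 days: (0.3360, 0.3130, 0.3510)
After 4 days: (0.3328, 0.3153, 0.3519)
P(in Windy after 4 days) = 0.3519

0.3519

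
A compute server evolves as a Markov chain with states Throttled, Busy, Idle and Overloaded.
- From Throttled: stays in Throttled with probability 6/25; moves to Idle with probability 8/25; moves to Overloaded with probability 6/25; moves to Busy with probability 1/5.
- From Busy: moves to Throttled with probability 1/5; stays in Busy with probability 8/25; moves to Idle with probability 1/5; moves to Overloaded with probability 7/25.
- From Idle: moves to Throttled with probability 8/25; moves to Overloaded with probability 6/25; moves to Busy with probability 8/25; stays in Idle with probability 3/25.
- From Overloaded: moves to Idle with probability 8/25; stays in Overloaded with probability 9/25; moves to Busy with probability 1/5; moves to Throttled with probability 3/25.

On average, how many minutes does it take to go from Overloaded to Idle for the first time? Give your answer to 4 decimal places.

Let t(s) be the expected number of minutes to first reach Idle from state s, with t(Idle) = 0. Conditioning on the first minute:
t(Throttled) = 1 + 0.24·t(Throttled) + 0.2·t(Busy) + 0.24·t(Overloaded)
t(Busy) = 1 + 0.2·t(Throttled) + 0.32·t(Busy) + 0.28·t(Overloaded)
t(Overloaded) = 1 + 0.12·t(Throttled) + 0.2·t(Busy) + 0.36·t(Overloaded)
Solving: t(Throttled) = 3.4161, t(Busy) = 3.8820, t(Overloaded) = 3.4161.
Expected minutes from Overloaded to Idle: 3.4161.

3.4161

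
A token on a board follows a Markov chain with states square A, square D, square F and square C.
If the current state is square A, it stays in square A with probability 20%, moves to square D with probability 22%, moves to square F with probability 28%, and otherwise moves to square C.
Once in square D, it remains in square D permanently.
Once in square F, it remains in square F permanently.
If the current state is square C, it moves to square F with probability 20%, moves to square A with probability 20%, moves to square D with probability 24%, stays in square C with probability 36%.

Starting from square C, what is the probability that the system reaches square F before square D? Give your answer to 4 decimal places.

Let h(s) be the probability of absorption at square F starting from transient state s. Then h(square F) = 1 and h(square D) = 0. By first-step analysis:
h(square A) = 0.2·h(square A) + 0.22·0 + 0.28·1 + 0.3·h(square C)
h(square C) = 0.2·h(square A) + 0.24·0 + 0.2·1 + 0.36·h(square C)
Solving: h(square A) = 0.5292, h(square C) = 0.4779.
Starting from square C, the probability is 0.4779.

0.4779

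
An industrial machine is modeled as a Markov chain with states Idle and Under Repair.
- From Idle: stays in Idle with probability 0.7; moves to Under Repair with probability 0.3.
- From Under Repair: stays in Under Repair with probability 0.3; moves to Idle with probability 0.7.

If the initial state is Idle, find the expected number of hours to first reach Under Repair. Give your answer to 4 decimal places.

3.3333

Let t(s) be the expected number of hours to first reach Under Repair from state s, with t(Under Repair) = 0. Conditioning on the first hour:
t(Idle) = 1 + 0.7·t(Idle)
Solving: t(Idle) = 3.3333.
Expected hours from Idle to Under Repair: 3.3333.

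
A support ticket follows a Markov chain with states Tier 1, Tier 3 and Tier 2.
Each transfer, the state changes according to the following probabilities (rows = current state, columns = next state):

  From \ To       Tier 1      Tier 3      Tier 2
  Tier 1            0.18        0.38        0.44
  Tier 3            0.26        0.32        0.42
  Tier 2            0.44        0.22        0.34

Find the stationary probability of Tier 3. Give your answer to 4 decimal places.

Let the stationary distribution be π with π = πP and π_1 + π_2 + π_3 = 1.
π_1 = 0.18·π_1 + 0.26·π_2 + 0.44·π_3
π_2 = 0.38·π_1 + 0.32·π_2 + 0.22·π_3
Solving with the normalization constraint gives π = (0.3065, 0.2989, 0.3946).
So the stationary probability of Tier 3 is 0.2989.

0.2989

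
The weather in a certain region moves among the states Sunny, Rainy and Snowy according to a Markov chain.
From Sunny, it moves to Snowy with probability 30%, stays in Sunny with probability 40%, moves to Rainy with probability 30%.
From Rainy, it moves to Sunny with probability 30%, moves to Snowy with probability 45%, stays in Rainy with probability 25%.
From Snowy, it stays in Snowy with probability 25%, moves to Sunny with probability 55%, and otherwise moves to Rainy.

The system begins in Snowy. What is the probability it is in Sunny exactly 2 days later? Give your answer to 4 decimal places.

Sum over the intermediate state after 1 day:
P = P(Snowy→Sunny)·P(Sunny→Sunny) + P(Snowy→Rainy)·P(Rainy→Sunny) + P(Snowy→Snowy)·P(Snowy→Sunny)
  = 0.55×0.4 + 0.2×0.3 + 0.25×0.55
  = 0.2200 + 0.0600 + 0.1375 = 0.4175

0.4175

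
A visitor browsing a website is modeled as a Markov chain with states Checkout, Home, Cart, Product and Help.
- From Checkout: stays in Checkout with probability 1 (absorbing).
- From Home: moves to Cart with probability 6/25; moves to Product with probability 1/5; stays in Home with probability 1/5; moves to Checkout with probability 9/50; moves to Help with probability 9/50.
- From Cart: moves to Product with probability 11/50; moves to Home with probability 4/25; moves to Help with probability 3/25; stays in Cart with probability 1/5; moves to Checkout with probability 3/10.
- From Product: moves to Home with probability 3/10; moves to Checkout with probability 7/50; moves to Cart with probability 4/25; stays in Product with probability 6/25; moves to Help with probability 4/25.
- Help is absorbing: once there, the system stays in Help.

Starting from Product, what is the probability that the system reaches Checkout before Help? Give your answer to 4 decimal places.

0.5333

Let h(s) be the probability of absorption at Checkout starting from transient state s. Then h(Checkout) = 1 and h(Help) = 0. By first-step analysis:
h(Home) = 0.18·1 + 0.2·h(Home) + 0.24·h(Cart) + 0.2·h(Product) + 0.18·0
h(Cart) = 0.3·1 + 0.16·h(Home) + 0.2·h(Cart) + 0.22·h(Product) + 0.12·0
h(Product) = 0.14·1 + 0.3·h(Home) + 0.16·h(Cart) + 0.24·h(Product) + 0.16·0
Solving: h(Home) = 0.5477, h(Cart) = 0.6312, h(Product) = 0.5333.
Starting from Product, the probability is 0.5333.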